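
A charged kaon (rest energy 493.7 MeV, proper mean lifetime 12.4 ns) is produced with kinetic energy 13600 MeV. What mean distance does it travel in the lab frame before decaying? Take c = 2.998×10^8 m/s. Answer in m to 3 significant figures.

d ≈ 106 m

γ = 1 + K/(m₀c²) = 1 + 13600/493.7 = 28.547
β = √(1 − 1/γ²) = 0.99939
Dilated lifetime: γτ₀ = 28.547 × 12.4 ns = 353.98 ns
d = βc·γτ₀ = 0.99939 × (2.998×10^8 m/s) × 3.5398×10^-7 s = 106 m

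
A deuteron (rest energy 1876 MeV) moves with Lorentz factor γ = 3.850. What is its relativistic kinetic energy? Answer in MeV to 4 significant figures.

γ = 3.850 (given)
K = (γ − 1)m₀c² = (3.850 − 1) × 1876 MeV = 2.85000 × 1876 MeV = 5347 MeV

K ≈ 5347 MeV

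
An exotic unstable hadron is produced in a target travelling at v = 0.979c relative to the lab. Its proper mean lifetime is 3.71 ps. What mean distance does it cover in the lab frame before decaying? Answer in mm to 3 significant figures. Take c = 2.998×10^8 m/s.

γ = 1/√(1 − 0.979²) = 4.9053
Dilated lifetime: Δt = γτ₀ = 4.9053 × 3.71 ps = 18.199 ps
d = vΔt = 0.979c × 18.199 ps = 2.9350×10^8 m/s × 1.8199×10^-11 s = 5.34 mm

d ≈ 5.34 mm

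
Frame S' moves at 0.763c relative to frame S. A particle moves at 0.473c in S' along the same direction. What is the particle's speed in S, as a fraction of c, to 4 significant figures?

Relativistic velocity addition: u = (u' + v)/(1 + u'v/c²)
= (0.473 + 0.763)/(1 + 0.473×0.763) = 1.236/1.36090 = 0.9082

u ≈ 0.9082c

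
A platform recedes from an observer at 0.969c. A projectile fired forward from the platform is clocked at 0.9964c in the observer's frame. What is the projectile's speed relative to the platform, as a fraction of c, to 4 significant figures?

u' ≈ 0.7945c

Inverse velocity addition: u' = (u − v)/(1 − uv/c²)
= (0.9964 − 0.969)/(1 − 0.9964×0.969) = 0.02740/0.0344884 = 0.7945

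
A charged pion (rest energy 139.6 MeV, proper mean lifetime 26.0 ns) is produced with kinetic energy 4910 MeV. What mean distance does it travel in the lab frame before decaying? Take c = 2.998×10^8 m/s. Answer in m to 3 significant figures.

d ≈ 282 m

γ = 1 + K/(m₀c²) = 1 + 4910/139.6 = 36.172
β = √(1 − 1/γ²) = 0.99962
Dilated lifetime: γτ₀ = 36.172 × 26.0 ns = 940.47 ns
d = βc·γτ₀ = 0.99962 × (2.998×10^8 m/s) × 9.4047×10^-7 s = 282 m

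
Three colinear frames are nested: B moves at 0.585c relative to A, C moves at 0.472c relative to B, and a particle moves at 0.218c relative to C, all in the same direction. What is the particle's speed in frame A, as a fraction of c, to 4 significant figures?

Compose boost 2: (0.472 + 0.585)/(1 + 0.472×0.585) = 1.057/1.27612 = 0.828292
Compose boost 3: (0.218 + 0.828292)/(1 + 0.218×0.828292) = 1.04629/1.18057 = 0.8863

u ≈ 0.8863c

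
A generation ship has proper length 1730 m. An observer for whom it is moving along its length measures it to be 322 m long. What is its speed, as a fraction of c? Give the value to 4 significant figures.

γ = L₀/L = 1730/322 = 5.37267
β = √(1 − 1/γ²) = 0.9825

β ≈ 0.9825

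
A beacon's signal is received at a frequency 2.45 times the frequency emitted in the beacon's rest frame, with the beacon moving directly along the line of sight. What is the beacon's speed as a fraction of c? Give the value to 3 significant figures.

β ≈ 0.714

f_obs/f_src = √((1+β)/(1−β)) = 2.45  ⇒  (1+β)/(1−β) = 6.0025
β = |1 − D²|/(1 + D²) = |1 − 6.0025|/(1 + 6.0025) = 0.714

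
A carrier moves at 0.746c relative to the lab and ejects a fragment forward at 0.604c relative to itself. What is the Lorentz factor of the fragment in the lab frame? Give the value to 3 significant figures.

u_lab = (0.604 + 0.746)/(1 + 0.604×0.746) = 1.350/1.45058 = 0.930660
γ = 1/√(1 − 0.930660²) = 2.73

γ ≈ 2.73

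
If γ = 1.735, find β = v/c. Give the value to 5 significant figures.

β ≈ 0.81719

β = √(1 − 1/γ²) = √(1 − 1/1.735²) = √(0.6677989) = 0.81719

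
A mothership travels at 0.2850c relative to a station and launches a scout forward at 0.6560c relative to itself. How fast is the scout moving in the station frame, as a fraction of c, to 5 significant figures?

u ≈ 0.79278c

Compose boost 2: (0.6560 + 0.2850)/(1 + 0.6560×0.2850) = 0.94100/1.186960 = 0.79278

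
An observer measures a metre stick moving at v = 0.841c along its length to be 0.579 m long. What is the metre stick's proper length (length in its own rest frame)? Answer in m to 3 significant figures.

γ = 1/√(1 − 0.841²) = 1.8483
L₀ = γL = 1.8483 × 0.579 = 1.07 m

L₀ ≈ 1.07 m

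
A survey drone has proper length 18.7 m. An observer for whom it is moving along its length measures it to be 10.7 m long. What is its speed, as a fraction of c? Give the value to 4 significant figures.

γ = L₀/L = 18.7/10.7 = 1.74766
β = √(1 − 1/γ²) = 0.8201

β ≈ 0.8201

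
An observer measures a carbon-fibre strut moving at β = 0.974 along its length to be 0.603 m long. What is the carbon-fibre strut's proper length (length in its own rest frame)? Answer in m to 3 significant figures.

L₀ ≈ 2.66 m

γ = 1/√(1 − 0.974²) = 4.4141
L₀ = γL = 4.4141 × 0.603 = 2.66 m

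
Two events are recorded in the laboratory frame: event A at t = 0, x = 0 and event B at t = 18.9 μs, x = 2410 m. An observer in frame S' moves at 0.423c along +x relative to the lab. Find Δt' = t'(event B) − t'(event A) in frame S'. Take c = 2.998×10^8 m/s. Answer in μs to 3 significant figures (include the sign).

Δt' ≈ 17.1 μs

γ = 1/√(1 − 0.423²) = 1.1036
Δt' = γ(Δt − vΔx/c²) = 1.1036 × (18.9 μs − 0.423×2410 m / (2.998×10^8 m/s))
= 1.1036 × (15.500 μs) = 17.1 μs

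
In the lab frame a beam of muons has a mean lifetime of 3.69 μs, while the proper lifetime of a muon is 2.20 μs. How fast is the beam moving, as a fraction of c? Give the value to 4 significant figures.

γ = Δt/τ₀ = 3.69/2.20 = 1.67727
β = √(1 − 1/γ²) = √(1 − 1/1.67727²) = 0.8028

β ≈ 0.8028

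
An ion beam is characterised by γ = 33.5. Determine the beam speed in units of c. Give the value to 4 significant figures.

β ≈ 0.9996

β = √(1 − 1/γ²) = √(1 − 1/33.5²) = √(0.999109) = 0.9996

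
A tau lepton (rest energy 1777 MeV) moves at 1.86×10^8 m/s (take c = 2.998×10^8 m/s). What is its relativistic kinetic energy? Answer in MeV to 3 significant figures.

β = v/c = 1.86×10^8 / 2.998×10^8 = 0.62041
γ = 1/√(1 − 0.62041²) = 1.2751
K = (γ − 1)m₀c² = (1.2751 − 1) × 1777 MeV = 0.27506 × 1777 MeV = 489 MeV

K ≈ 489 MeV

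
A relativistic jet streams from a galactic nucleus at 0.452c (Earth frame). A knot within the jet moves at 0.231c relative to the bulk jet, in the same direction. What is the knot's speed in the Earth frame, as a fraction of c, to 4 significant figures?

u ≈ 0.6184c

Relativistic velocity addition: u = (u' + v)/(1 + u'v/c²)
= (0.231 + 0.452)/(1 + 0.231×0.452) = 0.6830/1.10441 = 0.6184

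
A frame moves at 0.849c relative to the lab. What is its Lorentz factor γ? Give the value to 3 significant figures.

γ ≈ 1.89

γ = 1/√(1 − β²) = 1/√(1 − 0.849²) = 1/√(0.27920) = 1.89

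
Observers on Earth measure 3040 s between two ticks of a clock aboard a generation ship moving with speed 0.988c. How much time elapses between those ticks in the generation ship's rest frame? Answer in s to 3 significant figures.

τ₀ ≈ 470 s

γ = 1/√(1 − 0.988²) = 6.4744
Proper time: τ₀ = Δt/γ = 3040/6.4744 = 470 s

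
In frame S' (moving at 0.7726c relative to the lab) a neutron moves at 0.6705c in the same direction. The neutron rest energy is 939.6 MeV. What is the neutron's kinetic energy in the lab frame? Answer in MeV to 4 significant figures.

K ≈ 2089 MeV

u_lab = (0.6705 + 0.7726)/(1 + 0.6705×0.7726) = 0.9506410
γ = 1/√(1 − 0.9506410²) = 3.22276
K = (γ − 1)m₀c² = (3.22276 − 1) × 939.6 = 2.22276 × 939.6 = 2089 MeV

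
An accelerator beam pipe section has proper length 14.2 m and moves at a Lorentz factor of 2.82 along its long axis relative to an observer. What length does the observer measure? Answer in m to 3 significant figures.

γ = 2.82 (given)
Length contraction: L = L₀/γ = 14.2/2.82 = 5.04 m

L ≈ 5.04 m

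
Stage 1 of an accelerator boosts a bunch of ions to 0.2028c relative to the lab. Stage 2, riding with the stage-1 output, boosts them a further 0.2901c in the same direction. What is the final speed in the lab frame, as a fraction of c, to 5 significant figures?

u ≈ 0.46551c

Compose boost 2: (0.2901 + 0.2028)/(1 + 0.2901×0.2028) = 0.49290/1.058832 = 0.46551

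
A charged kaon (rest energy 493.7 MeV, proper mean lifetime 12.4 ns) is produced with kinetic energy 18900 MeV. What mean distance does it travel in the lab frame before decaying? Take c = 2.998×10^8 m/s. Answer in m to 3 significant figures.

γ = 1 + K/(m₀c²) = 1 + 18900/493.7 = 39.282
β = √(1 − 1/γ²) = 0.99968
Dilated lifetime: γτ₀ = 39.282 × 12.4 ns = 487.10 ns
d = βc·γτ₀ = 0.99968 × (2.998×10^8 m/s) × 4.8710×10^-7 s = 146 m

d ≈ 146 m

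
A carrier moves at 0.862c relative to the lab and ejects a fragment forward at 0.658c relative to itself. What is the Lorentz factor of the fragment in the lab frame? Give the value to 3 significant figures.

u_lab = (0.658 + 0.862)/(1 + 0.658×0.862) = 1.520/1.56720 = 0.969885
γ = 1/√(1 − 0.969885²) = 4.11

γ ≈ 4.11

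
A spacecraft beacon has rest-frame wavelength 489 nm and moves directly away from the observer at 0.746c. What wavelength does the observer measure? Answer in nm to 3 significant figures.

λ_obs ≈ 1280 nm

Relativistic Doppler: λ_obs = λ_src √((1+β)/(1−β))
= 489 × √(1.7460/0.25400) = 489 × 2.6218 = 1280 nm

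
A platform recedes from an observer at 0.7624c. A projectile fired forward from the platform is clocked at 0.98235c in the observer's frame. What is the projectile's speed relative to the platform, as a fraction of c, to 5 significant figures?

Inverse velocity addition: u' = (u − v)/(1 − uv/c²)
= (0.98235 − 0.7624)/(1 − 0.98235×0.7624) = 0.21995/0.2510564 = 0.87610

u' ≈ 0.87610c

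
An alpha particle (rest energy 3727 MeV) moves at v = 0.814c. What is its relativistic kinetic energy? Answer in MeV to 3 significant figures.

γ = 1/√(1 − 0.814²) = 1.7216
K = (γ − 1)m₀c² = (1.7216 − 1) × 3727 MeV = 0.72157 × 3727 MeV = 2690 MeV

K ≈ 2690 MeV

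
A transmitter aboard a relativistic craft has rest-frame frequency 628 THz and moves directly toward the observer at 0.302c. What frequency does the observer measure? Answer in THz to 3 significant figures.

f_obs ≈ 858 THz

Relativistic Doppler: f_obs = f_src √((1+β)/(1−β))
= 628 × √(1.3020/0.69800) = 628 × 1.3658 = 858 THz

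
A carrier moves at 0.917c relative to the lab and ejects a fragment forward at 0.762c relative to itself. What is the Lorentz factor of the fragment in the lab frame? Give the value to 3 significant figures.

u_lab = (0.762 + 0.917)/(1 + 0.762×0.917) = 1.679/1.69875 = 0.988371
γ = 1/√(1 − 0.988371²) = 6.58

γ ≈ 6.58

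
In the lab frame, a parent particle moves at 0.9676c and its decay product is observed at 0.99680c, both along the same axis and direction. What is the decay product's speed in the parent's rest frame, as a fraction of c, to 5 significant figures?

Inverse velocity addition: u' = (u − v)/(1 − uv/c²)
= (0.99680 − 0.9676)/(1 − 0.99680×0.9676) = 0.029200/0.03549632 = 0.82262

u' ≈ 0.82262c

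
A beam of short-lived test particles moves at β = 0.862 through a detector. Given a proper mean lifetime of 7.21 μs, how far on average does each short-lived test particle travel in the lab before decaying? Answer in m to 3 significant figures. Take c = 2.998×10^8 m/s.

d ≈ 3680 m

γ = 1/√(1 − 0.862²) = 1.9727
Dilated lifetime: Δt = γτ₀ = 1.9727 × 7.21 μs = 14.223 μs
d = vΔt = 0.862c × 14.223 μs = 2.5843×10^8 m/s × 1.4223×10^-5 s = 3680 m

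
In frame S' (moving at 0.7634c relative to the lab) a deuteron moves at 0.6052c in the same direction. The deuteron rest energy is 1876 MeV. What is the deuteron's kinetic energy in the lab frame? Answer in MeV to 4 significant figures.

u_lab = (0.6052 + 0.7634)/(1 + 0.6052×0.7634) = 0.9361087
γ = 1/√(1 − 0.9361087²) = 2.84325
K = (γ − 1)m₀c² = (2.84325 − 1) × 1876 = 1.84325 × 1876 = 3458 MeV

K ≈ 3458 MeV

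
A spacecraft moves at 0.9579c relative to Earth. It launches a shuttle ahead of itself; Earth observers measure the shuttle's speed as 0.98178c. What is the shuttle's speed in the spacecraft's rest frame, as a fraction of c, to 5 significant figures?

Inverse velocity addition: u' = (u − v)/(1 − uv/c²)
= (0.98178 − 0.9579)/(1 − 0.98178×0.9579) = 0.023880/0.05955294 = 0.40099

u' ≈ 0.40099c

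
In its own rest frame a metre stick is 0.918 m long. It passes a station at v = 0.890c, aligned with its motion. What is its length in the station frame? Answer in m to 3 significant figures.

γ = 1/√(1 − 0.890²) = 2.1932
Length contraction: L = L₀/γ = 0.918/2.1932 = 0.419 m

L ≈ 0.419 m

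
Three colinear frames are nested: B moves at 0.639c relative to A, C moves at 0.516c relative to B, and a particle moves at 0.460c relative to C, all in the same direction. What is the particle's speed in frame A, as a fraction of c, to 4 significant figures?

Compose boost 2: (0.516 + 0.639)/(1 + 0.516×0.639) = 1.155/1.32972 = 0.868601
Compose boost 3: (0.460 + 0.868601)/(1 + 0.460×0.868601) = 1.32860/1.39956 = 0.9493

u ≈ 0.9493c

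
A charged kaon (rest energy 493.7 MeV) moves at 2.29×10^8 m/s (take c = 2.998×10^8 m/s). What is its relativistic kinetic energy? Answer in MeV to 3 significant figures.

K ≈ 271 MeV

β = v/c = 2.29×10^8 / 2.998×10^8 = 0.76384
γ = 1/√(1 − 0.76384²) = 1.5494
K = (γ − 1)m₀c² = (1.5494 − 1) × 493.7 MeV = 0.54942 × 493.7 MeV = 271 MeV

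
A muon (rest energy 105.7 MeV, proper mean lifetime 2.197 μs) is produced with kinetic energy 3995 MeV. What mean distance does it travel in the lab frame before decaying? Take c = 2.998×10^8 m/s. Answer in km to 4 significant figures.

d ≈ 25.54 km

γ = 1 + K/(m₀c²) = 1 + 3995/105.7 = 38.7956
β = √(1 − 1/γ²) = 0.999668
Dilated lifetime: γτ₀ = 38.7956 × 2.197 μs = 85.2340 μs
d = βc·γτ₀ = 0.999668 × (2.998×10^8 m/s) × 8.52340×10^-5 s = 25.54 km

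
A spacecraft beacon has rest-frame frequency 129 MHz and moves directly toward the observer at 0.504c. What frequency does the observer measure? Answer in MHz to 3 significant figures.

f_obs ≈ 225 MHz

Relativistic Doppler: f_obs = f_src √((1+β)/(1−β))
= 129 × √(1.5040/0.49600) = 129 × 1.7413 = 225 MHz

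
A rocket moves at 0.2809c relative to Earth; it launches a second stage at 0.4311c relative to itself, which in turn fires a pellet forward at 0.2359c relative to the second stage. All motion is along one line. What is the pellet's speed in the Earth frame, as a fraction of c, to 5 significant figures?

Compose boost 2: (0.4311 + 0.2809)/(1 + 0.4311×0.2809) = 0.71200/1.121096 = 0.6350928
Compose boost 3: (0.2359 + 0.6350928)/(1 + 0.2359×0.6350928) = 0.8709928/1.149818 = 0.75750

u ≈ 0.75750c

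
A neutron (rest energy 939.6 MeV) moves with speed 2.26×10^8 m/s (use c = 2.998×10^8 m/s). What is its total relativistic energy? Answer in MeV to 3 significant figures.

E ≈ 1430 MeV

β = v/c = 2.26×10^8 / 2.998×10^8 = 0.75384
γ = 1/√(1 − 0.75384²) = 1.5219
E = γm₀c² = 1.5219 × 939.6 MeV = 1430 MeV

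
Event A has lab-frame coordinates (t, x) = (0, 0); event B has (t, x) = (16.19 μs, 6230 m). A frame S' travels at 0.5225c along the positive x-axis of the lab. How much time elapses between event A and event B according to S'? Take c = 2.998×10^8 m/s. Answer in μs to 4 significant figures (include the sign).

Δt' ≈ 6.254 μs

γ = 1/√(1 − 0.5225²) = 1.17283
Δt' = γ(Δt − vΔx/c²) = 1.17283 × (16.19 μs − 0.5225×6230 m / (2.998×10^8 m/s))
= 1.17283 × (5.33218 μs) = 6.254 μs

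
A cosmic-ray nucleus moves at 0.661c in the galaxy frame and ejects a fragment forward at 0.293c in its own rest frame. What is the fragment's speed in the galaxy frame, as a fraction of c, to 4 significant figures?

Compose boost 2: (0.293 + 0.661)/(1 + 0.293×0.661) = 0.9540/1.19367 = 0.7992

u ≈ 0.7992c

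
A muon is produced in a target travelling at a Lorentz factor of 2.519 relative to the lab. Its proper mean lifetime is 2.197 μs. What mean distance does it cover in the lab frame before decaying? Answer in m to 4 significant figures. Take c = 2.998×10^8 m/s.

d ≈ 1523 m

β = √(1 − 1/γ²) = √(1 − 1/2.519²) = 0.917826
Dilated lifetime: Δt = γτ₀ = 2.519 × 2.197 μs = 5.53424 μs
d = vΔt = 0.917826c × 5.53424 μs = 2.75164×10^8 m/s × 5.53424×10^-6 s = 1523 m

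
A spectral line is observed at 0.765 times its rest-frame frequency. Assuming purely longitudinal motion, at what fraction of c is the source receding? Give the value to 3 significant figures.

f_obs/f_src = √((1−β)/(1+β)) = 0.765  ⇒  (1−β)/(1+β) = 0.58522
β = |1 − D²|/(1 + D²) = |1 − 0.58522|/(1 + 0.58522) = 0.262

β ≈ 0.262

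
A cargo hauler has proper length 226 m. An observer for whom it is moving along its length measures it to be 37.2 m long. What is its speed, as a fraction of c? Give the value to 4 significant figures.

β ≈ 0.9864

γ = L₀/L = 226/37.2 = 6.07527
β = √(1 − 1/γ²) = 0.9864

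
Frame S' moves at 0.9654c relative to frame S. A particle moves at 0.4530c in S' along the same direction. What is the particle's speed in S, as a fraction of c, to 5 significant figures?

u ≈ 0.98683c

Relativistic velocity addition: u = (u' + v)/(1 + u'v/c²)
= (0.4530 + 0.9654)/(1 + 0.4530×0.9654) = 1.4184/1.437326 = 0.98683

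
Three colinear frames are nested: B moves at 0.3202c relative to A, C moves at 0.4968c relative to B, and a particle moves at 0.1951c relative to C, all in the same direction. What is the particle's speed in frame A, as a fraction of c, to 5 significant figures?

u ≈ 0.79117c

Compose boost 2: (0.4968 + 0.3202)/(1 + 0.4968×0.3202) = 0.81700/1.159075 = 0.7048722
Compose boost 3: (0.1951 + 0.7048722)/(1 + 0.1951×0.7048722) = 0.8999722/1.137521 = 0.79117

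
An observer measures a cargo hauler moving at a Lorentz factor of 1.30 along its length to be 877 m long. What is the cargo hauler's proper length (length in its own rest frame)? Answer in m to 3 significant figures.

L₀ ≈ 1140 m

γ = 1.30 (given)
L₀ = γL = 1.30 × 877 = 1140 m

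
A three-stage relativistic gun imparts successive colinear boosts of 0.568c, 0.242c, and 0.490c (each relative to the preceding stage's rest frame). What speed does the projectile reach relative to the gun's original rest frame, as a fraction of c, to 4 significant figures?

u ≈ 0.8912c

Compose boost 2: (0.242 + 0.568)/(1 + 0.242×0.568) = 0.8100/1.13746 = 0.712115
Compose boost 3: (0.490 + 0.712115)/(1 + 0.490×0.712115) = 1.20212/1.34894 = 0.8912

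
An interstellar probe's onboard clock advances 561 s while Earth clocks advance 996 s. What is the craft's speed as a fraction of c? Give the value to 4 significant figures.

γ = Δt/τ₀ = 996/561 = 1.77540
β = √(1 − 1/γ²) = √(1 − 1/1.77540²) = 0.8263

β ≈ 0.8263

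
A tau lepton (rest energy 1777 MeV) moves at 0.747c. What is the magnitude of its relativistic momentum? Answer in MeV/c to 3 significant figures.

p ≈ 2000 MeV/c

γ = 1/√(1 − 0.747²) = 1.5042
p = γβm₀c = 1.5042 × 0.747 × 1777 MeV/c = 2000 MeV/c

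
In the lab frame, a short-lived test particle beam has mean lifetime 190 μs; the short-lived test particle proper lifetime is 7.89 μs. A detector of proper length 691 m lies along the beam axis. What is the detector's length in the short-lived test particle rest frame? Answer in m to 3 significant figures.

L ≈ 28.7 m

Time dilation ⇒ γ = Δt/τ₀ = 190/7.89 = 24.081
Length contraction: L = L₀/γ = 691/24.081 = 28.7 m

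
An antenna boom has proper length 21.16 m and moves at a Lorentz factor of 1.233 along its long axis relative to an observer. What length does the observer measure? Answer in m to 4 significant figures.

γ = 1.233 (given)
Length contraction: L = L₀/γ = 21.16/1.233 = 17.16 m

L ≈ 17.16 m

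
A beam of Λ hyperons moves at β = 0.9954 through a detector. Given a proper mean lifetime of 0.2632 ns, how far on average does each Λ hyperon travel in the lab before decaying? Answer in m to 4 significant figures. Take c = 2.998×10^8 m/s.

d ≈ 0.8198 m

γ = 1/√(1 − 0.9954²) = 10.4377
Dilated lifetime: Δt = γτ₀ = 10.4377 × 0.2632 ns = 2.74721 ns
d = vΔt = 0.9954c × 2.74721 ns = 2.98421×10^8 m/s × 2.74721×10^-9 s = 0.8198 m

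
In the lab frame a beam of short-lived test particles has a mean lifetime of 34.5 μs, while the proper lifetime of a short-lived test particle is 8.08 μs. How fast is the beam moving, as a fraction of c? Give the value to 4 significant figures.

β ≈ 0.9722

γ = Δt/τ₀ = 34.5/8.08 = 4.26980
β = √(1 − 1/γ²) = √(1 − 1/4.26980²) = 0.9722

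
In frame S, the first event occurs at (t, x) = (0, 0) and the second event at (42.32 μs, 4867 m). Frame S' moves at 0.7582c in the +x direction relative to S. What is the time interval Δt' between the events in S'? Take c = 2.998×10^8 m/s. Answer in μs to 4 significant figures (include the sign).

γ = 1/√(1 − 0.7582²) = 1.53369
Δt' = γ(Δt − vΔx/c²) = 1.53369 × (42.32 μs − 0.7582×4867 m / (2.998×10^8 m/s))
= 1.53369 × (30.0113 μs) = 46.03 μs

Δt' ≈ 46.03 μs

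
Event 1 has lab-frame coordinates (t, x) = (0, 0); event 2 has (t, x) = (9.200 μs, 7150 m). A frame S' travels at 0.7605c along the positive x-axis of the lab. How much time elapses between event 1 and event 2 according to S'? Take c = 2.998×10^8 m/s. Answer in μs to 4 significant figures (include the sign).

Δt' ≈ -13.76 μs

γ = 1/√(1 − 0.7605²) = 1.54003
Δt' = γ(Δt − vΔx/c²) = 1.54003 × (9.200 μs − 0.7605×7150 m / (2.998×10^8 m/s))
= 1.54003 × (-8.93734 μs) = -13.76 μs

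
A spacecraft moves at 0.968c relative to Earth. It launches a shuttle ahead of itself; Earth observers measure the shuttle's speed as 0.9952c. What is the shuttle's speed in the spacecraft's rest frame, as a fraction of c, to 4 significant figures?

Inverse velocity addition: u' = (u − v)/(1 − uv/c²)
= (0.9952 − 0.968)/(1 − 0.9952×0.968) = 0.02720/0.0366464 = 0.7422

u' ≈ 0.7422c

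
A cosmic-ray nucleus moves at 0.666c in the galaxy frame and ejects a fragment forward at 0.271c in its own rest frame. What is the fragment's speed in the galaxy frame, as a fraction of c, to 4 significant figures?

u ≈ 0.7937c

Compose boost 2: (0.271 + 0.666)/(1 + 0.271×0.666) = 0.9370/1.18049 = 0.7937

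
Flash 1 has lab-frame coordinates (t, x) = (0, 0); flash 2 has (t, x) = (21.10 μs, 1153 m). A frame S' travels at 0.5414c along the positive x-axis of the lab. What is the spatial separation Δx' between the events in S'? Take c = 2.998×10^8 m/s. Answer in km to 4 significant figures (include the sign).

Δx' ≈ -2.702 km

γ = 1/√(1 − 0.5414²) = 1.18939
Δx' = γ(Δx − vΔt) = 1.18939 × (1153 m − 0.5414×(2.998×10^8 m/s)×21.10×10^-6 s)
= 1.18939 × (-2271.78 m) = -2.702 km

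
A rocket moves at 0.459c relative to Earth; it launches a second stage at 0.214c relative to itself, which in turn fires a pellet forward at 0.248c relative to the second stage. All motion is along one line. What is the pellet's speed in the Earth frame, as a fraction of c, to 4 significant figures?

Compose boost 2: (0.214 + 0.459)/(1 + 0.214×0.459) = 0.6730/1.09823 = 0.612806
Compose boost 3: (0.248 + 0.612806)/(1 + 0.248×0.612806) = 0.860806/1.15198 = 0.7472

u ≈ 0.7472c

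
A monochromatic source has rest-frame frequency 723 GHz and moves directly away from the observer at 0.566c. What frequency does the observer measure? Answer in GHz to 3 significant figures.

f_obs ≈ 381 GHz

Relativistic Doppler: f_obs = f_src √((1−β)/(1+β))
= 723 × √(0.43400/1.5660) = 723 × 0.52644 = 381 GHz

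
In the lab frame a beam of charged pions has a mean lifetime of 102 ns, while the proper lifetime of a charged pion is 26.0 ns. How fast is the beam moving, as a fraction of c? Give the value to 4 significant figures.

γ = Δt/τ₀ = 102/26.0 = 3.92308
β = √(1 − 1/γ²) = √(1 − 1/3.92308²) = 0.9670

β ≈ 0.9670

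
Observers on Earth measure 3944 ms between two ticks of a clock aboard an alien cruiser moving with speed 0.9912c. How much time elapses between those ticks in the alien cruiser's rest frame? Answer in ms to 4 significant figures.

τ₀ ≈ 522.1 ms

γ = 1/√(1 − 0.9912²) = 7.55442
Proper time: τ₀ = Δt/γ = 3944/7.55442 = 522.1 ms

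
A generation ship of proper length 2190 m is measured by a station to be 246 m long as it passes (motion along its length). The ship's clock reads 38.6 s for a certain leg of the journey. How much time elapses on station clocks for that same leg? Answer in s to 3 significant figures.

Length contraction ⇒ γ = L₀/L = 2190/246 = 8.9024
Time dilation: Δt = γτ₀ = 8.9024 × 38.6 s = 344 s

Δt ≈ 344 s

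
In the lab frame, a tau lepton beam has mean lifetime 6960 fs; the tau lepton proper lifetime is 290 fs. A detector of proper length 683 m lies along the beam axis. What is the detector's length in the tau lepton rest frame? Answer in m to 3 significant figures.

Time dilation ⇒ γ = Δt/τ₀ = 6960/290 = 24.000
Length contraction: L = L₀/γ = 683/24.000 = 28.5 m

L ≈ 28.5 m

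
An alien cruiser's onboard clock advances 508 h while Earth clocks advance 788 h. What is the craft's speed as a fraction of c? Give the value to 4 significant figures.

β ≈ 0.7645

γ = Δt/τ₀ = 788/508 = 1.55118
β = √(1 − 1/γ²) = √(1 − 1/1.55118²) = 0.7645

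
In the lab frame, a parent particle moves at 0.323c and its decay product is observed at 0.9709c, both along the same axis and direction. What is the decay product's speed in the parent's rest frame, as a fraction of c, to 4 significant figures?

Inverse velocity addition: u' = (u − v)/(1 − uv/c²)
= (0.9709 − 0.323)/(1 − 0.9709×0.323) = 0.6479/0.686399 = 0.9439

u' ≈ 0.9439c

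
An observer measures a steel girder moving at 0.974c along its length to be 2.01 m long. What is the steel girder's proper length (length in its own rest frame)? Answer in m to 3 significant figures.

γ = 1/√(1 − 0.974²) = 4.4141
L₀ = γL = 4.4141 × 2.01 = 8.87 m

L₀ ≈ 8.87 m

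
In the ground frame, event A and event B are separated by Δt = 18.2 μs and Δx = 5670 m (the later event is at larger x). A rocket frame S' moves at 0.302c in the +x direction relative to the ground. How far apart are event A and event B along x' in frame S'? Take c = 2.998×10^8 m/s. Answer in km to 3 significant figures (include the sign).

γ = 1/√(1 − 0.302²) = 1.0490
Δx' = γ(Δx − vΔt) = 1.0490 × (5670 m − 0.302×(2.998×10^8 m/s)×18.2×10^-6 s)
= 1.0490 × (4022.2 m) = 4.22 km

Δx' ≈ 4.22 km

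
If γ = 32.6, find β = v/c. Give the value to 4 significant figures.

β ≈ 0.9995

β = √(1 − 1/γ²) = √(1 − 1/32.6²) = √(0.999059) = 0.9995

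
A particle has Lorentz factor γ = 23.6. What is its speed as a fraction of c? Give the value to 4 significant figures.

β ≈ 0.9991

β = √(1 − 1/γ²) = √(1 − 1/23.6²) = √(0.998205) = 0.9991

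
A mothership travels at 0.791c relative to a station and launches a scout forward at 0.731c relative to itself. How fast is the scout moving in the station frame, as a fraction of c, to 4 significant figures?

u ≈ 0.9644c

Compose boost 2: (0.731 + 0.791)/(1 + 0.731×0.791) = 1.522/1.57822 = 0.9644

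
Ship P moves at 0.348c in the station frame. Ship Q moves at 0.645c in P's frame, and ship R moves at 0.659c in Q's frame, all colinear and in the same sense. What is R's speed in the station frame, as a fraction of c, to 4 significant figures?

u ≈ 0.9580c

Compose boost 2: (0.645 + 0.348)/(1 + 0.645×0.348) = 0.9930/1.22446 = 0.810970
Compose boost 3: (0.659 + 0.810970)/(1 + 0.659×0.810970) = 1.46997/1.53443 = 0.9580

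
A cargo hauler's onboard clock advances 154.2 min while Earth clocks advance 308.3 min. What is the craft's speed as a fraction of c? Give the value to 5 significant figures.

γ = Δt/τ₀ = 308.3/154.2 = 1.999351
β = √(1 − 1/γ²) = √(1 − 1/1.999351²) = 0.86593

β ≈ 0.86593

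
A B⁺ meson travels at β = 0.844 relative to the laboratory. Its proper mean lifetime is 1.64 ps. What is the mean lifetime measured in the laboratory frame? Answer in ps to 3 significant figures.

γ = 1/√(1 − 0.844²) = 1.8645
Time dilation: Δt = γτ₀ = 1.8645 × 1.64 ps = 3.06 ps

Δt ≈ 3.06 ps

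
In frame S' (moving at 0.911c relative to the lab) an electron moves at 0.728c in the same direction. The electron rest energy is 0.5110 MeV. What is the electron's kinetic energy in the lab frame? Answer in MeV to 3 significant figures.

u_lab = (0.728 + 0.911)/(1 + 0.728×0.911) = 0.985445
γ = 1/√(1 − 0.985445²) = 5.8825
K = (γ − 1)m₀c² = (5.8825 − 1) × 0.5110 = 4.8825 × 0.5110 = 2.49 MeV

K ≈ 2.49 MeV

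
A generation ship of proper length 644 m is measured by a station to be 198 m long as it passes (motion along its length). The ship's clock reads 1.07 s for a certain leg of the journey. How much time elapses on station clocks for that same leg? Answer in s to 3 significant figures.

Δt ≈ 3.48 s

Length contraction ⇒ γ = L₀/L = 644/198 = 3.2525
Time dilation: Δt = γτ₀ = 3.2525 × 1.07 s = 3.48 s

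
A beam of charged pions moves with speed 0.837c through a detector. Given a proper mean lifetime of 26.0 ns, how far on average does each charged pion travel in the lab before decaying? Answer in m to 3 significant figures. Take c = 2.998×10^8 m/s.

γ = 1/√(1 − 0.837²) = 1.8275
Dilated lifetime: Δt = γτ₀ = 1.8275 × 26.0 ns = 47.514 ns
d = vΔt = 0.837c × 47.514 ns = 2.5093×10^8 m/s × 4.7514×10^-8 s = 11.9 m

d ≈ 11.9 m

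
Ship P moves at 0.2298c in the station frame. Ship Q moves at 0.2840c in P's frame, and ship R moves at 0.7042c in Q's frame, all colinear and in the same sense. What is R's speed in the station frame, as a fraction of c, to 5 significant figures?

u ≈ 0.88569c

Compose boost 2: (0.2840 + 0.2298)/(1 + 0.2840×0.2298) = 0.51380/1.065263 = 0.4823221
Compose boost 3: (0.7042 + 0.4823221)/(1 + 0.7042×0.4823221) = 1.186522/1.339651 = 0.88569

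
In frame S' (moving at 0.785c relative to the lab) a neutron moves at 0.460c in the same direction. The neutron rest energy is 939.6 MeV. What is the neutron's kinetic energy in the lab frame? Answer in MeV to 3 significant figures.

u_lab = (0.460 + 0.785)/(1 + 0.460×0.785) = 0.914701
γ = 1/√(1 − 0.914701²) = 2.4744
K = (γ − 1)m₀c² = (2.4744 − 1) × 939.6 = 1.4744 × 939.6 = 1390 MeV

K ≈ 1390 MeV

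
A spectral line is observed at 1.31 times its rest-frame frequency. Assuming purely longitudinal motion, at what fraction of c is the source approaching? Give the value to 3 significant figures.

f_obs/f_src = √((1+β)/(1−β)) = 1.31  ⇒  (1+β)/(1−β) = 1.7161
β = |1 − D²|/(1 + D²) = |1 − 1.7161|/(1 + 1.7161) = 0.264

β ≈ 0.264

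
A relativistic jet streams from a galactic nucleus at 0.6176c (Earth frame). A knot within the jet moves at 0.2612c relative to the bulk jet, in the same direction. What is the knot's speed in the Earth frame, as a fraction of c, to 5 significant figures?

Relativistic velocity addition: u = (u' + v)/(1 + u'v/c²)
= (0.2612 + 0.6176)/(1 + 0.2612×0.6176) = 0.87880/1.161317 = 0.75673

u ≈ 0.75673c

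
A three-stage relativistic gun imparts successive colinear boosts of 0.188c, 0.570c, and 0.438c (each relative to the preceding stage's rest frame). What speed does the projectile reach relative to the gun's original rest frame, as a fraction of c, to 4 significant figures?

u ≈ 0.8637c

Compose boost 2: (0.570 + 0.188)/(1 + 0.570×0.188) = 0.7580/1.10716 = 0.684635
Compose boost 3: (0.438 + 0.684635)/(1 + 0.438×0.684635) = 1.12263/1.29987 = 0.8637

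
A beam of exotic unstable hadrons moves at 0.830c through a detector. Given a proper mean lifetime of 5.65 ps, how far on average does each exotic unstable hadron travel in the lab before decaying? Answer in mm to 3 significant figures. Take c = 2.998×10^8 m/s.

γ = 1/√(1 − 0.830²) = 1.7929
Dilated lifetime: Δt = γτ₀ = 1.7929 × 5.65 ps = 10.130 ps
d = vΔt = 0.830c × 10.130 ps = 2.4883×10^8 m/s × 1.0130×10^-11 s = 2.52 mm

d ≈ 2.52 mm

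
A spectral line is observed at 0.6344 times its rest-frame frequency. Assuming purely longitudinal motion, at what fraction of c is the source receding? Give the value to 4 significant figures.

β ≈ 0.4261

f_obs/f_src = √((1−β)/(1+β)) = 0.6344  ⇒  (1−β)/(1+β) = 0.402463
β = |1 − D²|/(1 + D²) = |1 − 0.402463|/(1 + 0.402463) = 0.4261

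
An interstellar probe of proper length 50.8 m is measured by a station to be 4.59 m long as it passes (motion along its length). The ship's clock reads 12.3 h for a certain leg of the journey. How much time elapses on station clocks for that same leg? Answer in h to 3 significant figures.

Length contraction ⇒ γ = L₀/L = 50.8/4.59 = 11.068
Time dilation: Δt = γτ₀ = 11.068 × 12.3 h = 136 h

Δt ≈ 136 h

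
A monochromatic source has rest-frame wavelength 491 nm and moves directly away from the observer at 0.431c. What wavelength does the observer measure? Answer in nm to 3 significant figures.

Relativistic Doppler: λ_obs = λ_src √((1+β)/(1−β))
= 491 × √(1.4310/0.56900) = 491 × 1.5859 = 779 nm

λ_obs ≈ 779 nm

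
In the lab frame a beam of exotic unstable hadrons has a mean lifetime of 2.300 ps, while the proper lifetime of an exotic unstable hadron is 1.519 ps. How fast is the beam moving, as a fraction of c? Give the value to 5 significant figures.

β ≈ 0.75088

γ = Δt/τ₀ = 2.300/1.519 = 1.514154
β = √(1 − 1/γ²) = √(1 − 1/1.514154²) = 0.75088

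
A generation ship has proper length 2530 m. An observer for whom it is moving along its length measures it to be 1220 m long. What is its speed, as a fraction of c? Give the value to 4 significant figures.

β ≈ 0.8761

γ = L₀/L = 2530/1220 = 2.07377
β = √(1 − 1/γ²) = 0.8761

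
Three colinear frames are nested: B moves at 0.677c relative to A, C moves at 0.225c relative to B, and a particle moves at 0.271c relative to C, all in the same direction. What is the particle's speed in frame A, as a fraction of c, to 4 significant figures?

u ≈ 0.8694c

Compose boost 2: (0.225 + 0.677)/(1 + 0.225×0.677) = 0.9020/1.15233 = 0.782765
Compose boost 3: (0.271 + 0.782765)/(1 + 0.271×0.782765) = 1.05377/1.21213 = 0.8694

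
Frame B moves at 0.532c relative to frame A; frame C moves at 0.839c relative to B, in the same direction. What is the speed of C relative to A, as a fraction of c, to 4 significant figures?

u ≈ 0.9479c

Compose boost 2: (0.839 + 0.532)/(1 + 0.839×0.532) = 1.371/1.44635 = 0.9479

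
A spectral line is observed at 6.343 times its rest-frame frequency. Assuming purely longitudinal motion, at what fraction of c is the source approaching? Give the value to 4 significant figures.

f_obs/f_src = √((1+β)/(1−β)) = 6.343  ⇒  (1+β)/(1−β) = 40.2336
β = |1 − D²|/(1 + D²) = |1 − 40.2336|/(1 + 40.2336) = 0.9515

β ≈ 0.9515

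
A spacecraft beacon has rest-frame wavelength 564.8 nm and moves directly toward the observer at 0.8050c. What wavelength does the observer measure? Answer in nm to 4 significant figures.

λ_obs ≈ 185.6 nm

Relativistic Doppler: λ_obs = λ_src √((1−β)/(1+β))
= 564.8 × √(0.195000/1.80500) = 564.8 × 0.328684 = 185.6 nm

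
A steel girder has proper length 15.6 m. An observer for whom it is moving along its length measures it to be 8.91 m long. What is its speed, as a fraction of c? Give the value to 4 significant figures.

γ = L₀/L = 15.6/8.91 = 1.75084
β = √(1 − 1/γ²) = 0.8208

β ≈ 0.8208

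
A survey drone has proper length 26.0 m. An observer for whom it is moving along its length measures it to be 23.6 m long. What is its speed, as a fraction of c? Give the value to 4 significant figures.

γ = L₀/L = 26.0/23.6 = 1.10169
β = √(1 − 1/γ²) = 0.4196

β ≈ 0.4196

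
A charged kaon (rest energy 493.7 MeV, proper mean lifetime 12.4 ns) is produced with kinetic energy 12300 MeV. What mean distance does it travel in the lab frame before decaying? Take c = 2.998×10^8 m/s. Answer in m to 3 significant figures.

d ≈ 96.3 m

γ = 1 + K/(m₀c²) = 1 + 12300/493.7 = 25.914
β = √(1 − 1/γ²) = 0.99926
Dilated lifetime: γτ₀ = 25.914 × 12.4 ns = 321.33 ns
d = βc·γτ₀ = 0.99926 × (2.998×10^8 m/s) × 3.2133×10^-7 s = 96.3 m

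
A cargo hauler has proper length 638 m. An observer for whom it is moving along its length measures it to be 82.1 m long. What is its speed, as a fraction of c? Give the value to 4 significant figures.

β ≈ 0.9917

γ = L₀/L = 638/82.1 = 7.77101
β = √(1 − 1/γ²) = 0.9917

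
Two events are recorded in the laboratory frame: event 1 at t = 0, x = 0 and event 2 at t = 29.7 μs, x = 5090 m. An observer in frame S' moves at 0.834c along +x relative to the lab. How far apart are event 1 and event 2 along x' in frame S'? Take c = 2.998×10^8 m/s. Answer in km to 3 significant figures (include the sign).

γ = 1/√(1 − 0.834²) = 1.8124
Δx' = γ(Δx − vΔt) = 1.8124 × (5090 m − 0.834×(2.998×10^8 m/s)×29.7×10^-6 s)
= 1.8124 × (-2336.0 m) = -4.23 km

Δx' ≈ -4.23 km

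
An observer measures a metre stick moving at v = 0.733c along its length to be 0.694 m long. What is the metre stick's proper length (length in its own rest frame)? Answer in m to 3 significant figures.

γ = 1/√(1 − 0.733²) = 1.4701
L₀ = γL = 1.4701 × 0.694 = 1.02 m

L₀ ≈ 1.02 m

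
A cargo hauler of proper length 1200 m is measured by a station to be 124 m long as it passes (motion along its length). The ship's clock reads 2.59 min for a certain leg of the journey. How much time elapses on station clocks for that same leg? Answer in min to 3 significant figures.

Δt ≈ 25.1 min

Length contraction ⇒ γ = L₀/L = 1200/124 = 9.6774
Time dilation: Δt = γτ₀ = 9.6774 × 2.59 min = 25.1 min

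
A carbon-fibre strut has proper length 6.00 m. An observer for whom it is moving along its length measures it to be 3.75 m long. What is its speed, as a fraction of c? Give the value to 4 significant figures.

γ = L₀/L = 6.00/3.75 = 1.60000
β = √(1 − 1/γ²) = 0.7806

β ≈ 0.7806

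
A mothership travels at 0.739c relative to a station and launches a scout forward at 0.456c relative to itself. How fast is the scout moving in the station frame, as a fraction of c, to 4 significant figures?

Compose boost 2: (0.456 + 0.739)/(1 + 0.456×0.739) = 1.195/1.33698 = 0.8938

u ≈ 0.8938c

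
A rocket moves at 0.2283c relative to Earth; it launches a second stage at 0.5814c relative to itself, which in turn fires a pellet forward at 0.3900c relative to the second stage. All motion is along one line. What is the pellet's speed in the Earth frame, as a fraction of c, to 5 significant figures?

Compose boost 2: (0.5814 + 0.2283)/(1 + 0.5814×0.2283) = 0.80970/1.132734 = 0.7148194
Compose boost 3: (0.3900 + 0.7148194)/(1 + 0.3900×0.7148194) = 1.104819/1.278780 = 0.86396

u ≈ 0.86396c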